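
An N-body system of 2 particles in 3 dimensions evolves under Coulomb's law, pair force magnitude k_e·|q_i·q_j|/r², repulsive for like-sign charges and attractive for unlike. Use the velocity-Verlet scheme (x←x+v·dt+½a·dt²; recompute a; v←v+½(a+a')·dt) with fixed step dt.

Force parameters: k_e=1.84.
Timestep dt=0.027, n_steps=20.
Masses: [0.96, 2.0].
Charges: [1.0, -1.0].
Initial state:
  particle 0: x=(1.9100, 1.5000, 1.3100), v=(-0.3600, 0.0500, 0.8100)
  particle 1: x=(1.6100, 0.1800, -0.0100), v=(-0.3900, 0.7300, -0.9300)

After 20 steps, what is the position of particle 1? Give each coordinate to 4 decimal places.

step 0: x0=(1.9100, 1.5000, 1.3100) x1=(1.6100, 0.1800, -0.0100)
step 1: x0=(1.9002, 1.5012, 1.3317) x1=(1.5995, 0.1998, -0.0350)
step 2: x0=(1.8904, 1.5022, 1.3532) x1=(1.5890, 0.2197, -0.0600)
step 3: x0=(1.8806, 1.5029, 1.3744) x1=(1.5785, 0.2397, -0.0847)
step 4: x0=(1.8706, 1.5033, 1.3953) x1=(1.5681, 0.2598, -0.1094)
step 5: x0=(1.8607, 1.5036, 1.4159) x1=(1.5577, 0.2801, -0.1339)
step 6: x0=(1.8506, 1.5036, 1.4363) x1=(1.5473, 0.3004, -0.1583)
step 7: x0=(1.8405, 1.5034, 1.4564) x1=(1.5370, 0.3209, -0.1826)
step 8: x0=(1.8304, 1.5031, 1.4762) x1=(1.5266, 0.3414, -0.2067)
step 9: x0=(1.8202, 1.5025, 1.4958) x1=(1.5163, 0.3620, -0.2307)
step 10: x0=(1.8100, 1.5018, 1.5151) x1=(1.5060, 0.3827, -0.2546)
step 11: x0=(1.7997, 1.5009, 1.5341) x1=(1.4958, 0.4035, -0.2783)
step 12: x0=(1.7894, 1.4998, 1.5529) x1=(1.4855, 0.4244, -0.3019)
step 13: x0=(1.7790, 1.4986, 1.5714) x1=(1.4753, 0.4453, -0.3255)
step 14: x0=(1.7686, 1.4973, 1.5897) x1=(1.4651, 0.4663, -0.3488)
step 15: x0=(1.7582, 1.4958, 1.6077) x1=(1.4549, 0.4874, -0.3721)
step 16: x0=(1.7477, 1.4942, 1.6255) x1=(1.4448, 0.5085, -0.3952)
step 17: x0=(1.7372, 1.4925, 1.6431) x1=(1.4346, 0.5297, -0.4183)
step 18: x0=(1.7267, 1.4907, 1.6604) x1=(1.4245, 0.5509, -0.4412)
step 19: x0=(1.7161, 1.4888, 1.6774) x1=(1.4144, 0.5722, -0.4640)
step 20: x0=(1.7055, 1.4868, 1.6943) x1=(1.4043, 0.5935, -0.4867)

(1.4043, 0.5935, -0.4867)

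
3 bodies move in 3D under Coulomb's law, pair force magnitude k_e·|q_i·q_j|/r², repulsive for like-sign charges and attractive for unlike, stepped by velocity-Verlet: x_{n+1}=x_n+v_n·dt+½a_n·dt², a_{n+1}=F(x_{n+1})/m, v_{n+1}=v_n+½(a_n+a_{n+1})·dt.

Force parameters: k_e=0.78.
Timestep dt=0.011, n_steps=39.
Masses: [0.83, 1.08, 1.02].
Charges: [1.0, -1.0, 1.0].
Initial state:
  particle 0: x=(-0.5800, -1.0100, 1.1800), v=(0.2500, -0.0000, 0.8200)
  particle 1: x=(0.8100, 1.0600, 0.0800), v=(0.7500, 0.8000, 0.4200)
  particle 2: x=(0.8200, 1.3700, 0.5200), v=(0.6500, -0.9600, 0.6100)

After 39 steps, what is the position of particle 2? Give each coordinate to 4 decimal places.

(1.1113, 1.0388, 0.4301)

step 0: x0=(-0.5800, -1.0100, 1.1800) x1=(0.8100, 1.0600, 0.0800) x2=(0.8200, 1.3700, 0.5200)
step 1: x0=(-0.5772, -1.0100, 1.1890) x1=(0.8182, 1.0689, 0.0847) x2=(0.8271, 1.3594, 0.5266)
step 2: x0=(-0.5745, -1.0100, 1.1980) x1=(0.8265, 1.0779, 0.0898) x2=(0.8343, 1.3485, 0.5329)
step 3: x0=(-0.5717, -1.0100, 1.2070) x1=(0.8347, 1.0871, 0.0950) x2=(0.8415, 1.3375, 0.5389)
step 4: x0=(-0.5690, -1.0100, 1.2161) x1=(0.8430, 1.0965, 0.1006) x2=(0.8486, 1.3264, 0.5446)
step 5: x0=(-0.5662, -1.0100, 1.2251) x1=(0.8512, 1.1060, 0.1065) x2=(0.8558, 1.3151, 0.5499)
step 6: x0=(-0.5635, -1.0100, 1.2341) x1=(0.8595, 1.1157, 0.1128) x2=(0.8629, 1.3036, 0.5549)
step 7: x0=(-0.5607, -1.0100, 1.2431) x1=(0.8677, 1.1255, 0.1194) x2=(0.8701, 1.2920, 0.5596)
step 8: x0=(-0.5580, -1.0100, 1.2521) x1=(0.8760, 1.1354, 0.1263) x2=(0.8772, 1.2802, 0.5638)
step 9: x0=(-0.5552, -1.0100, 1.2611) x1=(0.8842, 1.1455, 0.1337) x2=(0.8844, 1.2684, 0.5676)
step 10: x0=(-0.5525, -1.0100, 1.2701) x1=(0.8924, 1.1556, 0.1415) x2=(0.8916, 1.2564, 0.5710)
step 11: x0=(-0.5497, -1.0100, 1.2791) x1=(0.9006, 1.1659, 0.1497) x2=(0.8988, 1.2443, 0.5739)
step 12: x0=(-0.5470, -1.0100, 1.2881) x1=(0.9088, 1.1762, 0.1584) x2=(0.9059, 1.2321, 0.5764)
step 13: x0=(-0.5442, -1.0101, 1.2970) x1=(0.9170, 1.1866, 0.1676) x2=(0.9131, 1.2199, 0.5783)
step 14: x0=(-0.5415, -1.0101, 1.3060) x1=(0.9252, 1.1970, 0.1773) x2=(0.9204, 1.2076, 0.5796)
step 15: x0=(-0.5387, -1.0101, 1.3150) x1=(0.9334, 1.2074, 0.1875) x2=(0.9276, 1.1953, 0.5804)
step 16: x0=(-0.5360, -1.0101, 1.3240) x1=(0.9416, 1.2178, 0.1983) x2=(0.9348, 1.1831, 0.5806)
step 17: x0=(-0.5332, -1.0101, 1.3330) x1=(0.9497, 1.2282, 0.2097) x2=(0.9421, 1.1709, 0.5802)
step 18: x0=(-0.5305, -1.0101, 1.3420) x1=(0.9579, 1.2384, 0.2217) x2=(0.9494, 1.1588, 0.5791)
step 19: x0=(-0.5277, -1.0102, 1.3510) x1=(0.9660, 1.2485, 0.2344) x2=(0.9567, 1.1469, 0.5773)
step 20: x0=(-0.5250, -1.0102, 1.3600) x1=(0.9741, 1.2584, 0.2477) x2=(0.9640, 1.1352, 0.5748)
step 21: x0=(-0.5223, -1.0102, 1.3689) x1=(0.9821, 1.2680, 0.2617) x2=(0.9713, 1.1238, 0.5717)
step 22: x0=(-0.5195, -1.0102, 1.3779) x1=(0.9902, 1.2773, 0.2763) x2=(0.9787, 1.1127, 0.5678)
step 23: x0=(-0.5168, -1.0103, 1.3869) x1=(0.9982, 1.2862, 0.2917) x2=(0.9861, 1.1021, 0.5632)
step 24: x0=(-0.5141, -1.0103, 1.3959) x1=(1.0061, 1.2947, 0.3077) x2=(0.9936, 1.0919, 0.5578)
step 25: x0=(-0.5113, -1.0103, 1.4049) x1=(1.0141, 1.3026, 0.3244) x2=(1.0011, 1.0823, 0.5518)
step 26: x0=(-0.5086, -1.0104, 1.4138) x1=(1.0220, 1.3099, 0.3417) x2=(1.0087, 1.0734, 0.5451)
step 27: x0=(-0.5059, -1.0104, 1.4228) x1=(1.0298, 1.3165, 0.3596) x2=(1.0162, 1.0652, 0.5378)
step 28: x0=(-0.5031, -1.0104, 1.4318) x1=(1.0376, 1.3224, 0.3780) x2=(1.0239, 1.0577, 0.5299)
step 29: x0=(-0.5004, -1.0105, 1.4408) x1=(1.0454, 1.3274, 0.3969) x2=(1.0316, 1.0512, 0.5215)
step 30: x0=(-0.4977, -1.0105, 1.4498) x1=(1.0531, 1.3316, 0.4162) x2=(1.0393, 1.0456, 0.5127)
step 31: x0=(-0.4950, -1.0106, 1.4588) x1=(1.0607, 1.3348, 0.4358) x2=(1.0471, 1.0409, 0.5036)
step 32: x0=(-0.4922, -1.0106, 1.4677) x1=(1.0683, 1.3372, 0.4557) x2=(1.0550, 1.0373, 0.4942)
step 33: x0=(-0.4895, -1.0106, 1.4767) x1=(1.0759, 1.3385, 0.4756) x2=(1.0629, 1.0346, 0.4847)
step 34: x0=(-0.4868, -1.0107, 1.4857) x1=(1.0834, 1.3389, 0.4956) x2=(1.0708, 1.0330, 0.4752)
step 35: x0=(-0.4841, -1.0107, 1.4947) x1=(1.0909, 1.3384, 0.5155) x2=(1.0788, 1.0323, 0.4657)
step 36: x0=(-0.4814, -1.0108, 1.5037) x1=(1.0983, 1.3370, 0.5353) x2=(1.0869, 1.0326, 0.4564)
step 37: x0=(-0.4787, -1.0108, 1.5127) x1=(1.1057, 1.3347, 0.5548) x2=(1.0950, 1.0339, 0.4473)
step 38: x0=(-0.4760, -1.0109, 1.5217) x1=(1.1131, 1.3316, 0.5741) x2=(1.1031, 1.0359, 0.4386)
step 39: x0=(-0.4733, -1.0109, 1.5307) x1=(1.1204, 1.3277, 0.5930) x2=(1.1113, 1.0388, 0.4301)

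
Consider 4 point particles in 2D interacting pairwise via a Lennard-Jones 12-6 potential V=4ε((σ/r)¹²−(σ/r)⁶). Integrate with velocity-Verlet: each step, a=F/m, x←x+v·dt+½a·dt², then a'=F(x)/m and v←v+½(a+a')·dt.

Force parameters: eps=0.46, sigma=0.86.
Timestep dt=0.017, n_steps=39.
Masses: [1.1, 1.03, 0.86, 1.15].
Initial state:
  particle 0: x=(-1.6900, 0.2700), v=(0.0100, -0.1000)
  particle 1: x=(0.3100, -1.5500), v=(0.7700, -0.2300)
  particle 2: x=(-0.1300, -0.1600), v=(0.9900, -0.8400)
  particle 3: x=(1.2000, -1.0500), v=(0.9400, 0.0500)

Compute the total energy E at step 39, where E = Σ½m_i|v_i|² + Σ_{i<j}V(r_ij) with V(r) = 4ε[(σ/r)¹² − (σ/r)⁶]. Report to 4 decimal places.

step 0: x0=(-1.6900, 0.2700) x1=(0.3100, -1.5500) x2=(-0.1300, -0.1600) x3=(1.2000, -1.0500)
step 1: x0=(-1.6898, 0.2683) x1=(0.3232, -1.5538) x2=(-0.1132, -0.1743) x3=(1.2158, -1.0492)
step 2: x0=(-1.6896, 0.2666) x1=(0.3367, -1.5573) x2=(-0.0963, -0.1888) x3=(1.2314, -1.0485)
step 3: x0=(-1.6893, 0.2649) x1=(0.3504, -1.5607) x2=(-0.0794, -0.2034) x3=(1.2467, -1.0480)
step 4: x0=(-1.6890, 0.2631) x1=(0.3644, -1.5637) x2=(-0.0624, -0.2181) x3=(1.2616, -1.0475)
step 5: x0=(-1.6887, 0.2614) x1=(0.3786, -1.5665) x2=(-0.0454, -0.2329) x3=(1.2763, -1.0472)
step 6: x0=(-1.6884, 0.2596) x1=(0.3931, -1.5690) x2=(-0.0283, -0.2479) x3=(1.2907, -1.0471)
step 7: x0=(-1.6880, 0.2579) x1=(0.4079, -1.5712) x2=(-0.0111, -0.2630) x3=(1.3047, -1.0470)
step 8: x0=(-1.6876, 0.2561) x1=(0.4229, -1.5732) x2=(0.0061, -0.2783) x3=(1.3185, -1.0471)
step 9: x0=(-1.6872, 0.2543) x1=(0.4382, -1.5748) x2=(0.0234, -0.2938) x3=(1.3319, -1.0473)
step 10: x0=(-1.6868, 0.2525) x1=(0.4537, -1.5762) x2=(0.0408, -0.3095) x3=(1.3450, -1.0476)
step 11: x0=(-1.6864, 0.2508) x1=(0.4695, -1.5772) x2=(0.0583, -0.3254) x3=(1.3578, -1.0481)
step 12: x0=(-1.6859, 0.2490) x1=(0.4855, -1.5779) x2=(0.0759, -0.3414) x3=(1.3703, -1.0487)
step 13: x0=(-1.6854, 0.2472) x1=(0.5017, -1.5783) x2=(0.0937, -0.3577) x3=(1.3825, -1.0493)
step 14: x0=(-1.6849, 0.2454) x1=(0.5182, -1.5784) x2=(0.1116, -0.3743) x3=(1.3944, -1.0502)
step 15: x0=(-1.6844, 0.2436) x1=(0.5348, -1.5781) x2=(0.1296, -0.3911) x3=(1.4059, -1.0511)
step 16: x0=(-1.6839, 0.2417) x1=(0.5517, -1.5775) x2=(0.1478, -0.4081) x3=(1.4172, -1.0521)
step 17: x0=(-1.6834, 0.2399) x1=(0.5687, -1.5765) x2=(0.1662, -0.4255) x3=(1.4281, -1.0532)
step 18: x0=(-1.6828, 0.2381) x1=(0.5859, -1.5752) x2=(0.1847, -0.4432) x3=(1.4388, -1.0544)
step 19: x0=(-1.6823, 0.2363) x1=(0.6032, -1.5734) x2=(0.2035, -0.4612) x3=(1.4492, -1.0557)
step 20: x0=(-1.6817, 0.2345) x1=(0.6206, -1.5714) x2=(0.2225, -0.4796) x3=(1.4594, -1.0570)
step 21: x0=(-1.6812, 0.2326) x1=(0.6380, -1.5689) x2=(0.2417, -0.4984) x3=(1.4693, -1.0583)
step 22: x0=(-1.6806, 0.2308) x1=(0.6554, -1.5662) x2=(0.2612, -0.5176) x3=(1.4791, -1.0597)
step 23: x0=(-1.6800, 0.2289) x1=(0.6726, -1.5631) x2=(0.2810, -0.5372) x3=(1.4887, -1.0610)
step 24: x0=(-1.6795, 0.2271) x1=(0.6897, -1.5597) x2=(0.3011, -0.5573) x3=(1.4983, -1.0622)
step 25: x0=(-1.6789, 0.2253) x1=(0.7065, -1.5561) x2=(0.3215, -0.5779) x3=(1.5079, -1.0632)
step 26: x0=(-1.6783, 0.2234) x1=(0.7229, -1.5523) x2=(0.3423, -0.5989) x3=(1.5175, -1.0640)
step 27: x0=(-1.6777, 0.2216) x1=(0.7387, -1.5485) x2=(0.3635, -0.6204) x3=(1.5274, -1.0646)
step 28: x0=(-1.6771, 0.2197) x1=(0.7540, -1.5447) x2=(0.3849, -0.6422) x3=(1.5375, -1.0648)
step 29: x0=(-1.6764, 0.2179) x1=(0.7685, -1.5413) x2=(0.4067, -0.6643) x3=(1.5481, -1.0645)
step 30: x0=(-1.6758, 0.2160) x1=(0.7824, -1.5386) x2=(0.4287, -0.6862) x3=(1.5592, -1.0638)
step 31: x0=(-1.6752, 0.2142) x1=(0.7956, -1.5370) x2=(0.4506, -0.7074) x3=(1.5708, -1.0625)
step 32: x0=(-1.6746, 0.2123) x1=(0.8084, -1.5373) x2=(0.4722, -0.7272) x3=(1.5830, -1.0606)
step 33: x0=(-1.6740, 0.2105) x1=(0.8214, -1.5404) x2=(0.4930, -0.7444) x3=(1.5957, -1.0582)
step 34: x0=(-1.6733, 0.2086) x1=(0.8348, -1.5472) x2=(0.5126, -0.7578) x3=(1.6089, -1.0552)
step 35: x0=(-1.6727, 0.2067) x1=(0.8491, -1.5584) x2=(0.5306, -0.7666) x3=(1.6224, -1.0518)
step 36: x0=(-1.6721, 0.2049) x1=(0.8645, -1.5739) x2=(0.5471, -0.7709) x3=(1.6362, -1.0480)
step 37: x0=(-1.6714, 0.2030) x1=(0.8807, -1.5926) x2=(0.5625, -0.7715) x3=(1.6500, -1.0439)
step 38: x0=(-1.6708, 0.2011) x1=(0.8975, -1.6136) x2=(0.5774, -0.7698) x3=(1.6636, -1.0395)
step 39: x0=(-1.6702, 0.1993) x1=(0.9147, -1.6359) x2=(0.5921, -0.7667) x3=(1.6771, -1.0351)
step 0 velocities: v0=(0.0100, -0.1000) v1=(0.7700, -0.2300) v2=(0.9900, -0.8400) v3=(0.9400, 0.0500)
step 0: KE=1.5725, PE=-0.5833, E=0.9892
step 39 velocities: v0=(0.0378, -0.1098) v1=(1.0183, -1.3239) v2=(0.8691, 0.1979) v3=(0.7814, 0.2630)
step 39: KE=2.1766, PE=-1.1919, E=0.9846

0.9846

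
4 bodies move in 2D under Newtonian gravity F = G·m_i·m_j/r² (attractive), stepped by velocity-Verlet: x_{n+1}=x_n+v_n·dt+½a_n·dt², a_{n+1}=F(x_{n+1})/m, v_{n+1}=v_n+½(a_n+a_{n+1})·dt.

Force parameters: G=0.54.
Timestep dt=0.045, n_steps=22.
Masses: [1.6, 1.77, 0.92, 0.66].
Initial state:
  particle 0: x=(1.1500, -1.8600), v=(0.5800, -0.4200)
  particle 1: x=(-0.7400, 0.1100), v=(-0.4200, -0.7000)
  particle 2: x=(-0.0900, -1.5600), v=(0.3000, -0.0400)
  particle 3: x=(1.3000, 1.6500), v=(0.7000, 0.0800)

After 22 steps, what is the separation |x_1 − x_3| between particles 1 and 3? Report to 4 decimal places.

step 0: x0=(1.1500, -1.8600) x1=(-0.7400, 0.1100) x2=(-0.0900, -1.5600) x3=(1.3000, 1.6500)
step 1: x0=(1.1757, -1.8787) x1=(-0.7587, 0.0783) x2=(-0.0761, -1.5616) x3=(1.3314, 1.6534)
step 2: x0=(1.2007, -1.8970) x1=(-0.7771, 0.0462) x2=(-0.0613, -1.5629) x3=(1.3625, 1.6564)
step 3: x0=(1.2249, -1.9150) x1=(-0.7950, 0.0137) x2=(-0.0459, -1.5638) x3=(1.3933, 1.6591)
step 4: x0=(1.2483, -1.9325) x1=(-0.8126, -0.0192) x2=(-0.0296, -1.5643) x3=(1.4239, 1.6613)
step 5: x0=(1.2711, -1.9497) x1=(-0.8298, -0.0524) x2=(-0.0127, -1.5645) x3=(1.4543, 1.6633)
step 6: x0=(1.2931, -1.9665) x1=(-0.8467, -0.0861) x2=(0.0048, -1.5643) x3=(1.4844, 1.6648)
step 7: x0=(1.3144, -1.9829) x1=(-0.8631, -0.1202) x2=(0.0229, -1.5638) x3=(1.5143, 1.6661)
step 8: x0=(1.3351, -1.9989) x1=(-0.8791, -0.1546) x2=(0.0417, -1.5630) x3=(1.5440, 1.6670)
step 9: x0=(1.3550, -2.0146) x1=(-0.8946, -0.1895) x2=(0.0609, -1.5618) x3=(1.5735, 1.6675)
step 10: x0=(1.3743, -2.0299) x1=(-0.9098, -0.2247) x2=(0.0807, -1.5603) x3=(1.6028, 1.6678)
step 11: x0=(1.3929, -2.0448) x1=(-0.9245, -0.2603) x2=(0.1010, -1.5586) x3=(1.6318, 1.6677)
step 12: x0=(1.4108, -2.0593) x1=(-0.9388, -0.2962) x2=(0.1216, -1.5565) x3=(1.6607, 1.6673)
step 13: x0=(1.4280, -2.0735) x1=(-0.9526, -0.3325) x2=(0.1428, -1.5542) x3=(1.6894, 1.6666)
step 14: x0=(1.4446, -2.0873) x1=(-0.9659, -0.3692) x2=(0.1642, -1.5516) x3=(1.7179, 1.6656)
step 15: x0=(1.4605, -2.1007) x1=(-0.9788, -0.4063) x2=(0.1861, -1.5488) x3=(1.7463, 1.6644)
step 16: x0=(1.4758, -2.1137) x1=(-0.9912, -0.4436) x2=(0.2083, -1.5458) x3=(1.7745, 1.6628)
step 17: x0=(1.4905, -2.1263) x1=(-1.0031, -0.4813) x2=(0.2308, -1.5427) x3=(1.8024, 1.6609)
step 18: x0=(1.5044, -2.1386) x1=(-1.0145, -0.5194) x2=(0.2536, -1.5394) x3=(1.8303, 1.6588)
step 19: x0=(1.5178, -2.1504) x1=(-1.0254, -0.5577) x2=(0.2767, -1.5359) x3=(1.8579, 1.6563)
step 20: x0=(1.5304, -2.1619) x1=(-1.0358, -0.5963) x2=(0.3001, -1.5324) x3=(1.8854, 1.6536)
step 21: x0=(1.5425, -2.1730) x1=(-1.0457, -0.6353) x2=(0.3236, -1.5289) x3=(1.9128, 1.6506)
step 22: x0=(1.5538, -2.1836) x1=(-1.0550, -0.6744) x2=(0.3475, -1.5253) x3=(1.9399, 1.6473)

3.7895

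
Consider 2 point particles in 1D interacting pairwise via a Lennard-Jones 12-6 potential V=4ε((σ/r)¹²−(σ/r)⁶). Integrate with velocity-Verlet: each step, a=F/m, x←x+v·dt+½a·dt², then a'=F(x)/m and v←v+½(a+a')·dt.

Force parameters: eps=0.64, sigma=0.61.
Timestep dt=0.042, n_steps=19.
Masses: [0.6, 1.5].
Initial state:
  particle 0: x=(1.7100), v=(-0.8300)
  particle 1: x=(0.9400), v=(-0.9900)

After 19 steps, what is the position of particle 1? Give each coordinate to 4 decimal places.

(0.2218)

step 0: x0=(1.7100) x1=(0.9400)
step 1: x0=(1.6715) x1=(0.8999)
step 2: x0=(1.6256) x1=(0.8627)
step 3: x0=(1.5724) x1=(0.8285)
step 4: x0=(1.5120) x1=(0.7971)
step 5: x0=(1.4460) x1=(0.7680)
step 6: x0=(1.3821) x1=(0.7380)
step 7: x0=(1.3407) x1=(0.6991)
step 8: x0=(1.3240) x1=(0.6502)
step 9: x0=(1.3111) x1=(0.5998)
step 10: x0=(1.2930) x1=(0.5516)
step 11: x0=(1.2678) x1=(0.5061)
step 12: x0=(1.2351) x1=(0.4637)
step 13: x0=(1.1951) x1=(0.4241)
step 14: x0=(1.1479) x1=(0.3875)
step 15: x0=(1.0932) x1=(0.3539)
step 16: x0=(1.0314) x1=(0.3231)
step 17: x0=(0.9648) x1=(0.2942)
step 18: x0=(0.9033) x1=(0.2633)
step 19: x0=(0.8681) x1=(0.2218)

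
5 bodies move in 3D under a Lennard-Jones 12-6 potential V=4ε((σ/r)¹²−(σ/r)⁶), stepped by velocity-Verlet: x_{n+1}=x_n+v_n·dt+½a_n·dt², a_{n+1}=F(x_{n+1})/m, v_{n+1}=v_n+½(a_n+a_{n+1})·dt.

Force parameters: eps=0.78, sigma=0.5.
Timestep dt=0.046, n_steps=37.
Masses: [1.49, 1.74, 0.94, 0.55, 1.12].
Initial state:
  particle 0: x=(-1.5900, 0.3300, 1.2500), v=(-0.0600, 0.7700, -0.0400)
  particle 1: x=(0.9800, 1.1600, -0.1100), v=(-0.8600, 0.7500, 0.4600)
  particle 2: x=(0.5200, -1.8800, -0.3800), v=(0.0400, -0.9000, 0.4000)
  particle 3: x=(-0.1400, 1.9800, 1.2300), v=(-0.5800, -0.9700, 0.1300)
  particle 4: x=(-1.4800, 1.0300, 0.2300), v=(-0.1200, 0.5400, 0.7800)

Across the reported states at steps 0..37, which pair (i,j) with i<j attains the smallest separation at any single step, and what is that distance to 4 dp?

pair (0,4), distance 0.4957

step 0: x0=(-1.5900, 0.3300, 1.2500) x1=(0.9800, 1.1600, -0.1100) x2=(0.5200, -1.8800, -0.3800) x3=(-0.1400, 1.9800, 1.2300) x4=(-1.4800, 1.0300, 0.2300)
step 1: x0=(-1.5928, 0.3654, 1.2481) x1=(0.9404, 1.1945, -0.0888) x2=(0.5218, -1.9214, -0.3616) x3=(-0.1667, 1.9354, 1.2360) x4=(-1.4855, 1.0548, 0.2659)
step 2: x0=(-1.5955, 0.4010, 1.2462) x1=(0.9009, 1.2290, -0.0677) x2=(0.5237, -1.9628, -0.3432) x3=(-0.1934, 1.8907, 1.2419) x4=(-1.4911, 1.0795, 0.3020)
step 3: x0=(-1.5982, 0.4366, 1.2441) x1=(0.8613, 1.2635, -0.0465) x2=(0.5255, -2.0042, -0.3248) x3=(-0.2201, 1.8461, 1.2479) x4=(-1.4966, 1.1042, 0.3382)
step 4: x0=(-1.6009, 0.4723, 1.2419) x1=(0.8217, 1.2980, -0.0253) x2=(0.5274, -2.0456, -0.3064) x3=(-0.2468, 1.8014, 1.2538) x4=(-1.5021, 1.1286, 0.3746)
step 5: x0=(-1.6036, 0.5081, 1.2395) x1=(0.7822, 1.3325, -0.0042) x2=(0.5292, -2.0870, -0.2880) x3=(-0.2735, 1.7567, 1.2596) x4=(-1.5077, 1.1530, 0.4112)
step 6: x0=(-1.6063, 0.5441, 1.2368) x1=(0.7426, 1.3670, 0.0170) x2=(0.5310, -2.1284, -0.2696) x3=(-0.3003, 1.7119, 1.2655) x4=(-1.5133, 1.1771, 0.4482)
step 7: x0=(-1.6089, 0.5803, 1.2339) x1=(0.7030, 1.4015, 0.0382) x2=(0.5329, -2.1698, -0.2512) x3=(-0.3270, 1.6671, 1.2713) x4=(-1.5189, 1.2009, 0.4855)
step 8: x0=(-1.6115, 0.6169, 1.2307) x1=(0.6634, 1.4361, 0.0594) x2=(0.5347, -2.2112, -0.2328) x3=(-0.3539, 1.6223, 1.2770) x4=(-1.5245, 1.2243, 0.5233)
step 9: x0=(-1.6140, 0.6539, 1.2270) x1=(0.6238, 1.4706, 0.0806) x2=(0.5366, -2.2526, -0.2144) x3=(-0.3808, 1.5774, 1.2826) x4=(-1.5302, 1.2472, 0.5618)
step 10: x0=(-1.6164, 0.6914, 1.2226) x1=(0.5841, 1.5051, 0.1019) x2=(0.5384, -2.2940, -0.1960) x3=(-0.4078, 1.5325, 1.2882) x4=(-1.5359, 1.2693, 0.6012)
step 11: x0=(-1.6186, 0.7297, 1.2174) x1=(0.5445, 1.5396, 0.1231) x2=(0.5402, -2.3354, -0.1776) x3=(-0.4350, 1.4874, 1.2936) x4=(-1.5418, 1.2905, 0.6417)
step 12: x0=(-1.6207, 0.7693, 1.2110) x1=(0.5049, 1.5741, 0.1444) x2=(0.5421, -2.3768, -0.1592) x3=(-0.4623, 1.4424, 1.2989) x4=(-1.5477, 1.3101, 0.6838)
step 13: x0=(-1.6225, 0.8105, 1.2029) x1=(0.4652, 1.6086, 0.1656) x2=(0.5439, -2.4182, -0.1408) x3=(-0.4900, 1.3972, 1.3040) x4=(-1.5539, 1.3274, 0.7282)
step 14: x0=(-1.6239, 0.8544, 1.1925) x1=(0.4255, 1.6431, 0.1869) x2=(0.5458, -2.4596, -0.1224) x3=(-0.5180, 1.3519, 1.3089) x4=(-1.5604, 1.3413, 0.7759)
step 15: x0=(-1.6247, 0.9022, 1.1788) x1=(0.3858, 1.6776, 0.2082) x2=(0.5476, -2.5010, -0.1040) x3=(-0.5466, 1.3065, 1.3136) x4=(-1.5674, 1.3500, 0.8280)
step 16: x0=(-1.6251, 0.9518, 1.1637) x1=(0.3461, 1.7121, 0.2295) x2=(0.5494, -2.5424, -0.0856) x3=(-0.5759, 1.2610, 1.3180) x4=(-1.5745, 1.3565, 0.8820)
step 17: x0=(-1.6317, 0.9504, 1.1841) x1=(0.3064, 1.7466, 0.2509) x2=(0.5513, -2.5838, -0.0672) x3=(-0.6062, 1.2154, 1.3220) x4=(-1.5728, 1.4307, 0.8889)
step 18: x0=(-1.6380, 0.9502, 1.2040) x1=(0.2666, 1.7811, 0.2722) x2=(0.5531, -2.6252, -0.0488) x3=(-0.6377, 1.1698, 1.3256) x4=(-1.5710, 1.5034, 0.8968)
step 19: x0=(-1.6433, 0.9546, 1.2213) x1=(0.2269, 1.8156, 0.2936) x2=(0.5549, -2.6666, -0.0304) x3=(-0.6707, 1.1243, 1.3289) x4=(-1.5697, 1.5700, 0.9082)
step 20: x0=(-1.6479, 0.9625, 1.2369) x1=(0.1871, 1.8500, 0.3150) x2=(0.5568, -2.7080, -0.0120) x3=(-0.7052, 1.0788, 1.3317) x4=(-1.5687, 1.6320, 0.9221)
step 21: x0=(-1.6516, 0.9729, 1.2515) x1=(0.1473, 1.8845, 0.3364) x2=(0.5586, -2.7494, 0.0064) x3=(-0.7415, 1.0334, 1.3341) x4=(-1.5678, 1.6906, 0.9375)
step 22: x0=(-1.6544, 0.9850, 1.2653) x1=(0.1075, 1.9190, 0.3578) x2=(0.5605, -2.7907, 0.0248) x3=(-0.7802, 0.9882, 1.3362) x4=(-1.5670, 1.7467, 0.9541)
step 23: x0=(-1.6561, 0.9985, 1.2788) x1=(0.0677, 1.9534, 0.3792) x2=(0.5623, -2.8321, 0.0432) x3=(-0.8217, 0.9433, 1.3379) x4=(-1.5663, 1.8010, 0.9714)
step 24: x0=(-1.6563, 1.0129, 1.2919) x1=(0.0279, 1.9878, 0.4006) x2=(0.5641, -2.8735, 0.0616) x3=(-0.8670, 0.8989, 1.3392) x4=(-1.5656, 1.8538, 0.9892)
step 25: x0=(-1.6548, 1.0278, 1.3048) x1=(-0.0120, 2.0222, 0.4220) x2=(0.5660, -2.9149, 0.0800) x3=(-0.9170, 0.8553, 1.3402) x4=(-1.5649, 1.9056, 1.0075)
step 26: x0=(-1.6508, 1.0428, 1.3177) x1=(-0.0518, 2.0567, 0.4435) x2=(0.5678, -2.9563, 0.0984) x3=(-0.9735, 0.8135, 1.3408) x4=(-1.5643, 1.9564, 1.0260)
step 27: x0=(-1.6437, 1.0572, 1.3304) x1=(-0.0917, 2.0911, 0.4649) x2=(0.5697, -2.9977, 0.1168) x3=(-1.0386, 0.7746, 1.3410) x4=(-1.5637, 2.0065, 1.0448)
step 28: x0=(-1.6324, 1.0701, 1.3432) x1=(-0.1316, 2.1255, 0.4864) x2=(0.5715, -3.0391, 0.1352) x3=(-1.1148, 0.7411, 1.3411) x4=(-1.5630, 2.0560, 1.0637)
step 29: x0=(-1.6166, 1.0804, 1.3558) x1=(-0.1715, 2.1599, 0.5078) x2=(0.5733, -3.0805, 0.1536) x3=(-1.2031, 0.7153, 1.3411) x4=(-1.5624, 2.1050, 1.0828)
step 30: x0=(-1.6030, 1.0930, 1.3685) x1=(-0.2114, 2.1943, 0.5293) x2=(0.5752, -3.1219, 0.1720) x3=(-1.2856, 0.6845, 1.3410) x4=(-1.5617, 2.1537, 1.1019)
step 31: x0=(-1.6050, 1.1259, 1.3824) x1=(-0.2514, 2.2287, 0.5508) x2=(0.5770, -3.1633, 0.1904) x3=(-1.3255, 0.5990, 1.3371) x4=(-1.5610, 2.2021, 1.1212)
step 32: x0=(-1.6049, 1.1549, 1.3960) x1=(-0.2914, 2.2631, 0.5723) x2=(0.5789, -3.2047, 0.2088) x3=(-1.3715, 0.5249, 1.3342) x4=(-1.5603, 2.2501, 1.1404)
step 33: x0=(-1.6031, 1.1799, 1.4090) x1=(-0.3314, 2.2974, 0.5938) x2=(0.5807, -3.2461, 0.2272) x3=(-1.4217, 0.4620, 1.3324) x4=(-1.5596, 2.2980, 1.1597)
step 34: x0=(-1.6008, 1.2025, 1.4218) x1=(-0.3715, 2.3318, 0.6154) x2=(0.5825, -3.2875, 0.2456) x3=(-1.4735, 0.4060, 1.3313) x4=(-1.5587, 2.3456, 1.1790)
step 35: x0=(-1.5981, 1.2237, 1.4344) x1=(-0.4116, 2.3662, 0.6369) x2=(0.5844, -3.3289, 0.2640) x3=(-1.5261, 0.3543, 1.3307) x4=(-1.5579, 2.3931, 1.1983)
step 36: x0=(-1.5954, 1.2440, 1.4468) x1=(-0.4518, 2.4006, 0.6585) x2=(0.5862, -3.3703, 0.2824) x3=(-1.5789, 0.3052, 1.3304) x4=(-1.5569, 2.4404, 1.2176)
step 37: x0=(-1.5927, 1.2639, 1.4592) x1=(-0.4920, 2.4350, 0.6801) x2=(0.5880, -3.4117, 0.3008) x3=(-1.6317, 0.2577, 1.3303) x4=(-1.5558, 2.4875, 1.2369)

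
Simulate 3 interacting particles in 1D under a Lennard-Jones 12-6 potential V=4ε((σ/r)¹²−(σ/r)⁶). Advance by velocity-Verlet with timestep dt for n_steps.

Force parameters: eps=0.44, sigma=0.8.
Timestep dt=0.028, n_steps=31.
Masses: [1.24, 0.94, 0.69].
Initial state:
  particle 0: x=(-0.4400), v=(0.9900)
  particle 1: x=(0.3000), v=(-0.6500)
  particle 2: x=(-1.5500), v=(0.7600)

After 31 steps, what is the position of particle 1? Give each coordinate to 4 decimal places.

(2.0242)

step 0: x0=(-0.4400) x1=(0.3000) x2=(-1.5500)
step 1: x0=(-0.4284) x1=(0.3026) x2=(-1.5282)
step 2: x0=(-0.4556) x1=(0.3556) x2=(-1.5051)
step 3: x0=(-0.4900) x1=(0.4170) x2=(-1.4807)
step 4: x0=(-0.5250) x1=(0.4781) x2=(-1.4547)
step 5: x0=(-0.5597) x1=(0.5380) x2=(-1.4278)
step 6: x0=(-0.5927) x1=(0.5971) x2=(-1.4026)
step 7: x0=(-0.6187) x1=(0.6557) x2=(-1.3893)
step 8: x0=(-0.6281) x1=(0.7138) x2=(-1.4052)
step 9: x0=(-0.6232) x1=(0.7716) x2=(-1.4465)
step 10: x0=(-0.6135) x1=(0.8293) x2=(-1.4962)
step 11: x0=(-0.6032) x1=(0.8867) x2=(-1.5467)
step 12: x0=(-0.5935) x1=(0.9441) x2=(-1.5959)
step 13: x0=(-0.5845) x1=(1.0013) x2=(-1.6437)
step 14: x0=(-0.5762) x1=(1.0584) x2=(-1.6901)
step 15: x0=(-0.5685) x1=(1.1154) x2=(-1.7355)
step 16: x0=(-0.5611) x1=(1.1724) x2=(-1.7800)
step 17: x0=(-0.5541) x1=(1.2293) x2=(-1.8238)
step 18: x0=(-0.5474) x1=(1.2862) x2=(-1.8671)
step 19: x0=(-0.5409) x1=(1.3431) x2=(-1.9101)
step 20: x0=(-0.5345) x1=(1.3999) x2=(-1.9527)
step 21: x0=(-0.5282) x1=(1.4567) x2=(-1.9950)
step 22: x0=(-0.5220) x1=(1.5135) x2=(-2.0371)
step 23: x0=(-0.5160) x1=(1.5703) x2=(-2.0791)
step 24: x0=(-0.5099) x1=(1.6271) x2=(-2.1210)
step 25: x0=(-0.5040) x1=(1.6838) x2=(-2.1627)
step 26: x0=(-0.4981) x1=(1.7406) x2=(-2.2043)
step 27: x0=(-0.4922) x1=(1.7973) x2=(-2.2459)
step 28: x0=(-0.4863) x1=(1.8540) x2=(-2.2874)
step 29: x0=(-0.4805) x1=(1.9107) x2=(-2.3289)
step 30: x0=(-0.4746) x1=(1.9674) x2=(-2.3703)
step 31: x0=(-0.4688) x1=(2.0242) x2=(-2.4117)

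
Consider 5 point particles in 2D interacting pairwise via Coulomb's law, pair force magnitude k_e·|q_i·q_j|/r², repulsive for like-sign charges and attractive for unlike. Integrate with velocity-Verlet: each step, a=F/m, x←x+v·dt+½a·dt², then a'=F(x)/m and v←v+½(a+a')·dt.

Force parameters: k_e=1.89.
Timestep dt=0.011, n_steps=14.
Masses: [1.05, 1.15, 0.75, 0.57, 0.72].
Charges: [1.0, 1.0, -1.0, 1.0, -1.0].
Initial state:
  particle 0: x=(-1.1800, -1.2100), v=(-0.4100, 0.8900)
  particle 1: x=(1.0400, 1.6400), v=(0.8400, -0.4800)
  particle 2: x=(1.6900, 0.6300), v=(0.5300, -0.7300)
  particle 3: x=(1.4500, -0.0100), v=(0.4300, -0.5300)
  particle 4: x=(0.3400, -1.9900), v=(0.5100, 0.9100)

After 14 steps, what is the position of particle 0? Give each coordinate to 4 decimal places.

(-1.2387, -1.0774)

step 0: x0=(-1.1800, -1.2100) x1=(1.0400, 1.6400) x2=(1.6900, 0.6300) x3=(1.4500, -0.0100) x4=(0.3400, -1.9900)
step 1: x0=(-1.1845, -1.2002) x1=(1.0493, 1.6347) x2=(1.6957, 0.6218) x3=(1.4549, -0.0155) x4=(0.3456, -1.9799)
step 2: x0=(-1.1889, -1.1905) x1=(1.0586, 1.6293) x2=(1.7010, 0.6131) x3=(1.4601, -0.0204) x4=(0.3511, -1.9698)
step 3: x0=(-1.1933, -1.1808) x1=(1.0680, 1.6239) x2=(1.7059, 0.6040) x3=(1.4657, -0.0247) x4=(0.3565, -1.9595)
step 4: x0=(-1.1977, -1.1712) x1=(1.0775, 1.6185) x2=(1.7105, 0.5945) x3=(1.4717, -0.0283) x4=(0.3618, -1.9492)
step 5: x0=(-1.2020, -1.1616) x1=(1.0870, 1.6130) x2=(1.7147, 0.5846) x3=(1.4780, -0.0313) x4=(0.3671, -1.9388)
step 6: x0=(-1.2062, -1.1521) x1=(1.0966, 1.6074) x2=(1.7186, 0.5741) x3=(1.4847, -0.0336) x4=(0.3723, -1.9283)
step 7: x0=(-1.2104, -1.1426) x1=(1.1062, 1.6018) x2=(1.7221, 0.5633) x3=(1.4917, -0.0352) x4=(0.3774, -1.9177)
step 8: x0=(-1.2146, -1.1332) x1=(1.1159, 1.5961) x2=(1.7252, 0.5519) x3=(1.4991, -0.0361) x4=(0.3824, -1.9070)
step 9: x0=(-1.2187, -1.1238) x1=(1.1257, 1.5904) x2=(1.7279, 0.5400) x3=(1.5069, -0.0362) x4=(0.3874, -1.8962)
step 10: x0=(-1.2228, -1.1144) x1=(1.1355, 1.5846) x2=(1.7303, 0.5276) x3=(1.5152, -0.0355) x4=(0.3923, -1.8853)
step 11: x0=(-1.2268, -1.1051) x1=(1.1454, 1.5788) x2=(1.7322, 0.5145) x3=(1.5238, -0.0341) x4=(0.3972, -1.8743)
step 12: x0=(-1.2308, -1.0958) x1=(1.1554, 1.5729) x2=(1.7337, 0.5009) x3=(1.5329, -0.0317) x4=(0.4019, -1.8632)
step 13: x0=(-1.2348, -1.0866) x1=(1.1654, 1.5670) x2=(1.7348, 0.4866) x3=(1.5425, -0.0284) x4=(0.4066, -1.8521)
step 14: x0=(-1.2387, -1.0774) x1=(1.1754, 1.5610) x2=(1.7354, 0.4715) x3=(1.5526, -0.0240) x4=(0.4113, -1.8409)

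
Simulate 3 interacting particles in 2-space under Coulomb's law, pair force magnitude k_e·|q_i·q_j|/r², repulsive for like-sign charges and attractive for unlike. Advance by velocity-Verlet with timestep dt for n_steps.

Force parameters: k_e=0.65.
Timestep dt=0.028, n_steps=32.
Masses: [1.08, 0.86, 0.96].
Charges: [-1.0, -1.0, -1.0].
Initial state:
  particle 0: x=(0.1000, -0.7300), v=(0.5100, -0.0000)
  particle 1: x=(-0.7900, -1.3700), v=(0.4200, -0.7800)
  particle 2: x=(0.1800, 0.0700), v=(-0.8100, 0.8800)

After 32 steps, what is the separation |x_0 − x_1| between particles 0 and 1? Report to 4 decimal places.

1.9112

step 0: x0=(0.1000, -0.7300) x1=(-0.7900, -1.3700) x2=(0.1800, 0.0700)
step 1: x0=(0.1144, -0.7302) x1=(-0.7785, -1.3921) x2=(0.1574, 0.0951)
step 2: x0=(0.1291, -0.7310) x1=(-0.7675, -1.4146) x2=(0.1350, 0.1212)
step 3: x0=(0.1440, -0.7321) x1=(-0.7569, -1.4375) x2=(0.1126, 0.1481)
step 4: x0=(0.1593, -0.7336) x1=(-0.7468, -1.4609) x2=(0.0903, 0.1758)
step 5: x0=(0.1749, -0.7355) x1=(-0.7371, -1.4848) x2=(0.0680, 0.2043)
step 6: x0=(0.1908, -0.7377) x1=(-0.7278, -1.5090) x2=(0.0457, 0.2336)
step 7: x0=(0.2070, -0.7401) x1=(-0.7189, -1.5337) x2=(0.0234, 0.2635)
step 8: x0=(0.2236, -0.7428) x1=(-0.7104, -1.5587) x2=(0.0010, 0.2941)
step 9: x0=(0.2405, -0.7457) x1=(-0.7022, -1.5842) x2=(-0.0214, 0.3252)
step 10: x0=(0.2576, -0.7488) x1=(-0.6943, -1.6100) x2=(-0.0439, 0.3569)
step 11: x0=(0.2751, -0.7520) x1=(-0.6868, -1.6363) x2=(-0.0664, 0.3891)
step 12: x0=(0.2929, -0.7554) x1=(-0.6795, -1.6628) x2=(-0.0890, 0.4218)
step 13: x0=(0.3110, -0.7588) x1=(-0.6725, -1.6898) x2=(-0.1117, 0.4549)
step 14: x0=(0.3294, -0.7624) x1=(-0.6658, -1.7170) x2=(-0.1344, 0.4884)
step 15: x0=(0.3480, -0.7661) x1=(-0.6593, -1.7446) x2=(-0.1573, 0.5223)
step 16: x0=(0.3669, -0.7698) x1=(-0.6531, -1.7725) x2=(-0.1802, 0.5565)
step 17: x0=(0.3860, -0.7735) x1=(-0.6471, -1.8007) x2=(-0.2032, 0.5911)
step 18: x0=(0.4054, -0.7773) x1=(-0.6413, -1.8293) x2=(-0.2263, 0.6260)
step 19: x0=(0.4251, -0.7812) x1=(-0.6357, -1.8581) x2=(-0.2494, 0.6612)
step 20: x0=(0.4449, -0.7850) x1=(-0.6303, -1.8871) x2=(-0.2726, 0.6966)
step 21: x0=(0.4650, -0.7889) x1=(-0.6251, -1.9165) x2=(-0.2960, 0.7323)
step 22: x0=(0.4852, -0.7927) x1=(-0.6201, -1.9461) x2=(-0.3193, 0.7683)
step 23: x0=(0.5057, -0.7966) x1=(-0.6153, -1.9759) x2=(-0.3428, 0.8044)
step 24: x0=(0.5264, -0.8005) x1=(-0.6106, -2.0060) x2=(-0.3663, 0.8408)
step 25: x0=(0.5472, -0.8043) x1=(-0.6060, -2.0363) x2=(-0.3899, 0.8774)
step 26: x0=(0.5682, -0.8082) x1=(-0.6017, -2.0668) x2=(-0.4135, 0.9141)
step 27: x0=(0.5894, -0.8120) x1=(-0.5974, -2.0975) x2=(-0.4373, 0.9511)
step 28: x0=(0.6107, -0.8159) x1=(-0.5933, -2.1285) x2=(-0.4610, 0.9882)
step 29: x0=(0.6322, -0.8197) x1=(-0.5893, -2.1596) x2=(-0.4849, 1.0254)
step 30: x0=(0.6539, -0.8235) x1=(-0.5854, -2.1910) x2=(-0.5088, 1.0629)
step 31: x0=(0.6757, -0.8272) x1=(-0.5817, -2.2225) x2=(-0.5327, 1.1004)
step 32: x0=(0.6976, -0.8310) x1=(-0.5781, -2.2542) x2=(-0.5567, 1.1381)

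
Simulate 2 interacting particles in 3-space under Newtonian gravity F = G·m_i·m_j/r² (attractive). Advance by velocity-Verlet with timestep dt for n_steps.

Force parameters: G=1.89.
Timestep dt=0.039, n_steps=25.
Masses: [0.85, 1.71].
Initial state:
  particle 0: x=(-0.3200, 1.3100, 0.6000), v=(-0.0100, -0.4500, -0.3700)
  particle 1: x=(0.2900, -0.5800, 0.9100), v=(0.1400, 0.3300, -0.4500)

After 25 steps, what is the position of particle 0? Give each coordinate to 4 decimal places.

(-0.0578, 0.3044, 0.3428)

step 0: x0=(-0.3200, 1.3100, 0.6000) x1=(0.2900, -0.5800, 0.9100)
step 1: x0=(-0.3202, 1.2919, 0.5857) x1=(0.2954, -0.5668, 0.8924)
step 2: x0=(-0.3200, 1.2726, 0.5715) x1=(0.3005, -0.5531, 0.8747)
step 3: x0=(-0.3194, 1.2521, 0.5576) x1=(0.3055, -0.5388, 0.8569)
step 4: x0=(-0.3184, 1.2303, 0.5438) x1=(0.3103, -0.5238, 0.8390)
step 5: x0=(-0.3169, 1.2073, 0.5303) x1=(0.3148, -0.5082, 0.8210)
step 6: x0=(-0.3149, 1.1829, 0.5170) x1=(0.3191, -0.4920, 0.8029)
step 7: x0=(-0.3124, 1.1572, 0.5040) x1=(0.3231, -0.4750, 0.7847)
step 8: x0=(-0.3094, 1.1300, 0.4912) x1=(0.3268, -0.4574, 0.7663)
step 9: x0=(-0.3057, 1.1013, 0.4786) x1=(0.3303, -0.4390, 0.7478)
step 10: x0=(-0.3014, 1.0711, 0.4663) x1=(0.3334, -0.4198, 0.7292)
step 11: x0=(-0.2964, 1.0392, 0.4544) x1=(0.3362, -0.3998, 0.7104)
step 12: x0=(-0.2906, 1.0055, 0.4427) x1=(0.3386, -0.3789, 0.6915)
step 13: x0=(-0.2840, 0.9700, 0.4314) x1=(0.3406, -0.3571, 0.6724)
step 14: x0=(-0.2764, 0.9325, 0.4204) x1=(0.3421, -0.3343, 0.6532)
step 15: x0=(-0.2678, 0.8929, 0.4098) x1=(0.3430, -0.3105, 0.6337)
step 16: x0=(-0.2580, 0.8509, 0.3996) x1=(0.3434, -0.2855, 0.6140)
step 17: x0=(-0.2469, 0.8064, 0.3900) x1=(0.3432, -0.2592, 0.5941)
step 18: x0=(-0.2342, 0.7592, 0.3808) x1=(0.3422, -0.2316, 0.5739)
step 19: x0=(-0.2198, 0.7088, 0.3723) x1=(0.3402, -0.2024, 0.5535)
step 20: x0=(-0.2032, 0.6550, 0.3644) x1=(0.3372, -0.1715, 0.5326)
step 21: x0=(-0.1839, 0.5970, 0.3574) x1=(0.3329, -0.1385, 0.5114)
step 22: x0=(-0.1613, 0.5344, 0.3514) x1=(0.3270, -0.1032, 0.4897)
step 23: x0=(-0.1343, 0.4659, 0.3466) x1=(0.3188, -0.0651, 0.4673)
step 24: x0=(-0.1009, 0.3901, 0.3435) x1=(0.3075, -0.0232, 0.4441)
step 25: x0=(-0.0578, 0.3044, 0.3428) x1=(0.2913, 0.0235, 0.4198)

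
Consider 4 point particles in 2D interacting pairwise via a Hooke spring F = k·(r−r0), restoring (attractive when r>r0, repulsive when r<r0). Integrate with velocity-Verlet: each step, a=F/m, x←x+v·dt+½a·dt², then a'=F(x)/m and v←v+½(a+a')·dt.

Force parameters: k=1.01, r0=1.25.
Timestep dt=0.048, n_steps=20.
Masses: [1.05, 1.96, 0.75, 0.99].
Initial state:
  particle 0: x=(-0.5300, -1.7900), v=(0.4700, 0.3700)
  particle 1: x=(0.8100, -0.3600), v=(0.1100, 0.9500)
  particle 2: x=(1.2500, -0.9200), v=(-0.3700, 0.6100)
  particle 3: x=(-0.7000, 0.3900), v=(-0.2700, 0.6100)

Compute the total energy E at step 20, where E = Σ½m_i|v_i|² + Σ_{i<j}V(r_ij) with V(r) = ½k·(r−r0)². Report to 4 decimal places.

step 0: x0=(-0.5300, -1.7900) x1=(0.8100, -0.3600) x2=(1.2500, -0.9200) x3=(-0.7000, 0.3900)
step 1: x0=(-0.5063, -1.7703) x1=(0.8146, -0.3143) x2=(1.2303, -0.8909) x3=(-0.7113, 0.4172)
step 2: x0=(-0.4803, -1.7466) x1=(0.8177, -0.2686) x2=(1.2069, -0.8623) x3=(-0.7194, 0.4404)
step 3: x0=(-0.4522, -1.7189) x1=(0.8195, -0.2227) x2=(1.1798, -0.8341) x3=(-0.7242, 0.4594)
step 4: x0=(-0.4221, -1.6874) x1=(0.8199, -0.1767) x2=(1.1492, -0.8065) x3=(-0.7257, 0.4745)
step 5: x0=(-0.3903, -1.6519) x1=(0.8190, -0.1305) x2=(1.1153, -0.7794) x3=(-0.7240, 0.4856)
step 6: x0=(-0.3569, -1.6128) x1=(0.8168, -0.0843) x2=(1.0783, -0.7528) x3=(-0.7192, 0.4930)
step 7: x0=(-0.3221, -1.5700) x1=(0.8136, -0.0379) x2=(1.0383, -0.7268) x3=(-0.7114, 0.4967)
step 8: x0=(-0.2862, -1.5238) x1=(0.8092, 0.0085) x2=(0.9956, -0.7013) x3=(-0.7007, 0.4970)
step 9: x0=(-0.2492, -1.4743) x1=(0.8039, 0.0551) x2=(0.9506, -0.6764) x3=(-0.6872, 0.4940)
step 10: x0=(-0.2116, -1.4219) x1=(0.7977, 0.1018) x2=(0.9035, -0.6519) x3=(-0.6712, 0.4880)
step 11: x0=(-0.1734, -1.3667) x1=(0.7908, 0.1485) x2=(0.8545, -0.6279) x3=(-0.6529, 0.4793)
step 12: x0=(-0.1349, -1.3090) x1=(0.7831, 0.1953) x2=(0.8041, -0.6042) x3=(-0.6325, 0.4681)
step 13: x0=(-0.0962, -1.2492) x1=(0.7750, 0.2422) x2=(0.7525, -0.5808) x3=(-0.6103, 0.4547)
step 14: x0=(-0.0577, -1.1877) x1=(0.7663, 0.2891) x2=(0.7002, -0.5575) x3=(-0.5864, 0.4394)
step 15: x0=(-0.0195, -1.1246) x1=(0.7574, 0.3361) x2=(0.6475, -0.5342) x3=(-0.5613, 0.4225)
step 16: x0=(0.0183, -1.0605) x1=(0.7481, 0.3831) x2=(0.5948, -0.5107) x3=(-0.5352, 0.4043)
step 17: x0=(0.0554, -0.9957) x1=(0.7387, 0.4301) x2=(0.5424, -0.4869) x3=(-0.5083, 0.3851)
step 18: x0=(0.0918, -0.9306) x1=(0.7292, 0.4771) x2=(0.4908, -0.4626) x3=(-0.4811, 0.3652)
step 19: x0=(0.1275, -0.8657) x1=(0.7197, 0.5241) x2=(0.4401, -0.4377) x3=(-0.4537, 0.3449)
step 20: x0=(0.1623, -0.8013) x1=(0.7103, 0.5711) x2=(0.3906, -0.4117) x3=(-0.4265, 0.3245)
step 0 velocities: v0=(0.4700, 0.3700) v1=(0.1100, 0.9500) v2=(-0.3700, 0.6100) v3=(-0.2700, 0.6100)
step 0: KE=1.4953, PE=1.8196, E=3.3149
step 20 velocities: v0=(0.7182, 1.3306) v1=(-0.1965, 0.9796) v2=(-1.0154, 0.5525) v3=(0.5626, -0.4240)
step 20: KE=2.9255, PE=0.3872, E=3.3127

3.3127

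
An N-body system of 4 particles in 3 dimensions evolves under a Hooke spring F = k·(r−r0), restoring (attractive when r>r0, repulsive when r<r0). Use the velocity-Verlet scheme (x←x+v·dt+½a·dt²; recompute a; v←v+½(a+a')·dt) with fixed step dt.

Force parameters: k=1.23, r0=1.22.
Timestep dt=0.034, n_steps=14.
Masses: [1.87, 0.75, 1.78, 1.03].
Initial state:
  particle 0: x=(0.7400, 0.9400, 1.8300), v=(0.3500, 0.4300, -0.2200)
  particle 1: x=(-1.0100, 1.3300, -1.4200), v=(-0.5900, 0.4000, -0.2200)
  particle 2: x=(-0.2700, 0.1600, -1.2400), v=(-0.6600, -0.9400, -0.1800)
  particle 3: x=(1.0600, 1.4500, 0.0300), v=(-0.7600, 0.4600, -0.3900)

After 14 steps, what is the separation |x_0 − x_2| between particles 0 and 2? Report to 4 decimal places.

step 0: x0=(0.7400, 0.9400, 1.8300) x1=(-1.0100, 1.3300, -1.4200) x2=(-0.2700, 0.1600, -1.2400) x3=(1.0600, 1.4500, 0.0300)
step 1: x0=(0.7513, 0.9546, 1.8207) x1=(-1.0278, 1.3433, -1.4247) x2=(-0.2920, 0.1285, -1.2451) x3=(1.0329, 1.4651, 0.0163)
step 2: x0=(0.7612, 0.9691, 1.8078) x1=(-1.0412, 1.3558, -1.4238) x2=(-0.3130, 0.0981, -1.2482) x3=(1.0034, 1.4789, 0.0016)
step 3: x0=(0.7697, 0.9836, 1.7912) x1=(-1.0500, 1.3676, -1.4173) x2=(-0.3331, 0.0688, -1.2494) x3=(0.9715, 1.4916, -0.0140)
step 4: x0=(0.7768, 0.9979, 1.7711) x1=(-1.0544, 1.3786, -1.4053) x2=(-0.3523, 0.0407, -1.2485) x3=(0.9372, 1.5030, -0.0305)
step 5: x0=(0.7825, 1.0121, 1.7474) x1=(-1.0543, 1.3887, -1.3880) x2=(-0.3705, 0.0139, -1.2457) x3=(0.9006, 1.5131, -0.0479)
step 6: x0=(0.7868, 1.0262, 1.7202) x1=(-1.0498, 1.3979, -1.3654) x2=(-0.3878, -0.0117, -1.2409) x3=(0.8619, 1.5219, -0.0660)
step 7: x0=(0.7896, 1.0400, 1.6896) x1=(-1.0410, 1.4061, -1.3377) x2=(-0.4041, -0.0359, -1.2342) x3=(0.8210, 1.5295, -0.0850)
step 8: x0=(0.7908, 1.0537, 1.6555) x1=(-1.0280, 1.4134, -1.3052) x2=(-0.4195, -0.0587, -1.2256) x3=(0.7782, 1.5357, -0.1046)
step 9: x0=(0.7906, 1.0671, 1.6182) x1=(-1.0110, 1.4197, -1.2679) x2=(-0.4339, -0.0801, -1.2152) x3=(0.7335, 1.5405, -0.1249)
step 10: x0=(0.7890, 1.0803, 1.5777) x1=(-0.9902, 1.4249, -1.2262) x2=(-0.4474, -0.1000, -1.2029) x3=(0.6871, 1.5441, -0.1458)
step 11: x0=(0.7858, 1.0931, 1.5341) x1=(-0.9658, 1.4292, -1.1803) x2=(-0.4600, -0.1184, -1.1889) x3=(0.6391, 1.5463, -0.1671)
step 12: x0=(0.7812, 1.1057, 1.4875) x1=(-0.9379, 1.4323, -1.1305) x2=(-0.4716, -0.1353, -1.1731) x3=(0.5897, 1.5473, -0.1889)
step 13: x0=(0.7751, 1.1179, 1.4380) x1=(-0.9069, 1.4344, -1.0771) x2=(-0.4823, -0.1507, -1.1557) x3=(0.5390, 1.5469, -0.2110)
step 14: x0=(0.7677, 1.1298, 1.3859) x1=(-0.8730, 1.4355, -1.0205) x2=(-0.4922, -0.1645, -1.1366) x3=(0.4872, 1.5454, -0.2333)

3.1025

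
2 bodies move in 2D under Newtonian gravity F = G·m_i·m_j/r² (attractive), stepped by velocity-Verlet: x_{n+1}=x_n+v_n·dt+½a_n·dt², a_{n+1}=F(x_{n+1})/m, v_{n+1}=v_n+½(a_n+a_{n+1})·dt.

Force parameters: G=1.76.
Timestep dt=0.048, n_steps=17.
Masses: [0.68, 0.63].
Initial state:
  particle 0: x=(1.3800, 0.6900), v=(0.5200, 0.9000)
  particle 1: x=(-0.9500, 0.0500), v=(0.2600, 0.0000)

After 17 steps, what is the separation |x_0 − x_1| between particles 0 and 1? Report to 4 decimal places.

step 0: x0=(1.3800, 0.6900) x1=(-0.9500, 0.0500)
step 1: x0=(1.4047, 0.7331) x1=(-0.9373, 0.0501)
step 2: x0=(1.4291, 0.7762) x1=(-0.9241, 0.0503)
step 3: x0=(1.4530, 0.8191) x1=(-0.9106, 0.0506)
step 4: x0=(1.4766, 0.8618) x1=(-0.8965, 0.0510)
step 5: x0=(1.4997, 0.9045) x1=(-0.8821, 0.0517)
step 6: x0=(1.5225, 0.9470) x1=(-0.8673, 0.0524)
step 7: x0=(1.5449, 0.9893) x1=(-0.8521, 0.0533)
step 8: x0=(1.5670, 1.0316) x1=(-0.8364, 0.0544)
step 9: x0=(1.5887, 1.0736) x1=(-0.8204, 0.0556)
step 10: x0=(1.6100, 1.1156) x1=(-0.8041, 0.0569)
step 11: x0=(1.6310, 1.1574) x1=(-0.7873, 0.0584)
step 12: x0=(1.6517, 1.1990) x1=(-0.7703, 0.0601)
step 13: x0=(1.6721, 1.2405) x1=(-0.7528, 0.0620)
step 14: x0=(1.6922, 1.2818) x1=(-0.7350, 0.0640)
step 15: x0=(1.7119, 1.3230) x1=(-0.7169, 0.0662)
step 16: x0=(1.7313, 1.3640) x1=(-0.6985, 0.0685)
step 17: x0=(1.7505, 1.4049) x1=(-0.6797, 0.0710)

2.7722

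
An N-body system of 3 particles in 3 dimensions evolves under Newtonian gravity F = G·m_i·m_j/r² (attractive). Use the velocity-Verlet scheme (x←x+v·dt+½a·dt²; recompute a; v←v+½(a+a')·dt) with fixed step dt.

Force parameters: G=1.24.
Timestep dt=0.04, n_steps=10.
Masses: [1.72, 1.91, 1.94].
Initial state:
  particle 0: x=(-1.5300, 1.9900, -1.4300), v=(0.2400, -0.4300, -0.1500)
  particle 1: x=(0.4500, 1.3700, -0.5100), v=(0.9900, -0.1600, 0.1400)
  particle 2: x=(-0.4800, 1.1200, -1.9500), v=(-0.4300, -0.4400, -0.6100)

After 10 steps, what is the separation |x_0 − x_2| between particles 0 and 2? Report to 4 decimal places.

1.1561

step 0: x0=(-1.5300, 1.9900, -1.4300) x1=(0.4500, 1.3700, -0.5100) x2=(-0.4800, 1.1200, -1.9500)
step 1: x0=(-1.5194, 1.9722, -1.4362) x1=(0.4890, 1.3636, -0.5051) x2=(-0.4974, 1.1030, -1.9736)
step 2: x0=(-1.5069, 1.9530, -1.4427) x1=(0.5267, 1.3572, -0.5014) x2=(-0.5154, 1.0871, -1.9956)
step 3: x0=(-1.4925, 1.9326, -1.4498) x1=(0.5632, 1.3508, -0.4989) x2=(-0.5338, 1.0724, -2.0161)
step 4: x0=(-1.4761, 1.9107, -1.4573) x1=(0.5986, 1.3444, -0.4975) x2=(-0.5529, 1.0589, -2.0350)
step 5: x0=(-1.4578, 1.8875, -1.4653) x1=(0.6328, 1.3380, -0.4972) x2=(-0.5725, 1.0467, -2.0523)
step 6: x0=(-1.4375, 1.8628, -1.4740) x1=(0.6659, 1.3315, -0.4978) x2=(-0.5928, 1.0357, -2.0682)
step 7: x0=(-1.4153, 1.8366, -1.4835) x1=(0.6979, 1.3251, -0.4995) x2=(-0.6137, 1.0261, -2.0824)
step 8: x0=(-1.3910, 1.8088, -1.4937) x1=(0.7288, 1.3187, -0.5021) x2=(-0.6354, 1.0180, -2.0950)
step 9: x0=(-1.3646, 1.7793, -1.5048) x1=(0.7586, 1.3123, -0.5055) x2=(-0.6578, 1.0113, -2.1059)
step 10: x0=(-1.3360, 1.7479, -1.5170) x1=(0.7873, 1.3059, -0.5099) x2=(-0.6811, 1.0062, -2.1151)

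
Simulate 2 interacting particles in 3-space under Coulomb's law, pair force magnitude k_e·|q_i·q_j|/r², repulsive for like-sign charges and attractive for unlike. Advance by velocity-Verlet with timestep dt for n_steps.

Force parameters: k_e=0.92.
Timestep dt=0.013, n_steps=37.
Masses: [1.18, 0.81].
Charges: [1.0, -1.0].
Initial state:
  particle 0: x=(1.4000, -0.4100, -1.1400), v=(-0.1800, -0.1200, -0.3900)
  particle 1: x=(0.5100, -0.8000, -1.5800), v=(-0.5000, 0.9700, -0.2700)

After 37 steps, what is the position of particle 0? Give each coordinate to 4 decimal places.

step 0: x0=(1.4000, -0.4100, -1.1400) x1=(0.5100, -0.8000, -1.5800)
step 1: x0=(1.3976, -0.4116, -1.1451) x1=(0.5036, -0.7874, -1.5835)
step 2: x0=(1.3951, -0.4132, -1.1502) x1=(0.4973, -0.7747, -1.5869)
step 3: x0=(1.3925, -0.4149, -1.1554) x1=(0.4911, -0.7619, -1.5902)
step 4: x0=(1.3899, -0.4166, -1.1607) x1=(0.4851, -0.7491, -1.5935)
step 5: x0=(1.3871, -0.4183, -1.1660) x1=(0.4793, -0.7362, -1.5967)
step 6: x0=(1.3842, -0.4201, -1.1713) x1=(0.4736, -0.7233, -1.5998)
step 7: x0=(1.3812, -0.4219, -1.1767) x1=(0.4680, -0.7103, -1.6029)
step 8: x0=(1.3781, -0.4237, -1.1821) x1=(0.4626, -0.6973, -1.6058)
step 9: x0=(1.3749, -0.4256, -1.1876) x1=(0.4574, -0.6842, -1.6087)
step 10: x0=(1.3716, -0.4275, -1.1931) x1=(0.4523, -0.6711, -1.6116)
step 11: x0=(1.3682, -0.4294, -1.1987) x1=(0.4474, -0.6580, -1.6144)
step 12: x0=(1.3646, -0.4314, -1.2043) x1=(0.4426, -0.6448, -1.6171)
step 13: x0=(1.3610, -0.4334, -1.2100) x1=(0.4380, -0.6316, -1.6197)
step 14: x0=(1.3573, -0.4354, -1.2157) x1=(0.4335, -0.6183, -1.6222)
step 15: x0=(1.3534, -0.4374, -1.2215) x1=(0.4293, -0.6050, -1.6247)
step 16: x0=(1.3494, -0.4395, -1.2273) x1=(0.4251, -0.5917, -1.6271)
step 17: x0=(1.3453, -0.4415, -1.2332) x1=(0.4212, -0.5783, -1.6294)
step 18: x0=(1.3411, -0.4436, -1.2391) x1=(0.4174, -0.5650, -1.6317)
step 19: x0=(1.3368, -0.4457, -1.2451) x1=(0.4138, -0.5516, -1.6339)
step 20: x0=(1.3324, -0.4478, -1.2511) x1=(0.4104, -0.5381, -1.6360)
step 21: x0=(1.3278, -0.4500, -1.2572) x1=(0.4071, -0.5247, -1.6381)
step 22: x0=(1.3231, -0.4521, -1.2633) x1=(0.4040, -0.5112, -1.6400)
step 23: x0=(1.3183, -0.4542, -1.2695) x1=(0.4011, -0.4978, -1.6419)
step 24: x0=(1.3134, -0.4564, -1.2757) x1=(0.3984, -0.4843, -1.6437)
step 25: x0=(1.3083, -0.4586, -1.2820) x1=(0.3958, -0.4708, -1.6455)
step 26: x0=(1.3031, -0.4607, -1.2884) x1=(0.3935, -0.4573, -1.6472)
step 27: x0=(1.2978, -0.4629, -1.2947) x1=(0.3913, -0.4439, -1.6488)
step 28: x0=(1.2924, -0.4650, -1.3012) x1=(0.3893, -0.4304, -1.6503)
step 29: x0=(1.2868, -0.4672, -1.3076) x1=(0.3875, -0.4169, -1.6518)
step 30: x0=(1.2811, -0.4693, -1.3142) x1=(0.3859, -0.4035, -1.6531)
step 31: x0=(1.2753, -0.4714, -1.3208) x1=(0.3845, -0.3900, -1.6544)
step 32: x0=(1.2693, -0.4736, -1.3274) x1=(0.3833, -0.3766, -1.6557)
step 33: x0=(1.2632, -0.4757, -1.3341) x1=(0.3823, -0.3632, -1.6568)
step 34: x0=(1.2569, -0.4778, -1.3408) x1=(0.3815, -0.3498, -1.6579)
step 35: x0=(1.2505, -0.4798, -1.3476) x1=(0.3809, -0.3365, -1.6589)
step 36: x0=(1.2440, -0.4819, -1.3544) x1=(0.3805, -0.3232, -1.6599)
step 37: x0=(1.2373, -0.4839, -1.3613) x1=(0.3803, -0.3099, -1.6607)

(1.2373, -0.4839, -1.3613)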